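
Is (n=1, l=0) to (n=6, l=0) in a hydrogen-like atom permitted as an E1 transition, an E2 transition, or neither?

neither

Δl = 0 − 0 = +0; l_i + l_f = 0.
E1 (Δl = ±1): not satisfied.
E2 (Δl = 0,±2, l_i+l_f ≥ 2): not satisfied.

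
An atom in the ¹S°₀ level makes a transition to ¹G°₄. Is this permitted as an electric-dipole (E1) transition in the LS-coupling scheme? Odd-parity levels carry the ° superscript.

forbidden

Parity must change: odd → odd — fails.
ΔS = 0: S: 0 → 0 — ok.
ΔL = 0, ±1 (not L=0↔0): L: 0 → 4, ΔL = +4 — fails.
ΔJ = 0, ±1 (not J=0↔0): J: 0 → 4, ΔJ = +4 — fails.
Rule(s) violated: parity, ΔL, ΔJ.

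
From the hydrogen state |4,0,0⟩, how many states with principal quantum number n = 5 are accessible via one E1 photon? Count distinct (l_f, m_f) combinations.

E1 requires Δl = ±1, so l_f ∈ {-1, 1}; with 0 ≤ l_f ≤ n_f−1 = 4, the allowed l_f values are {1}.
For l_f = 1: m_f ∈ {m_i−1, m_i, m_i+1} ∩ [−1, 1] = {-1, 0, 1} → 3 states.
Total: 3.

3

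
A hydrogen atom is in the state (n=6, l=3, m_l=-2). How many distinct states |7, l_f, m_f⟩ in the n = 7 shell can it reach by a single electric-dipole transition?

5

E1 requires Δl = ±1, so l_f ∈ {2, 4}; with 0 ≤ l_f ≤ n_f−1 = 6, the allowed l_f values are {2, 4}.
For l_f = 2: m_f ∈ {m_i−1, m_i, m_i+1} ∩ [−2, 2] = {-2, -1} → 2 states.
For l_f = 4: m_f ∈ {m_i−1, m_i, m_i+1} ∩ [−4, 4] = {-3, -2, -1} → 3 states.
Total: 5.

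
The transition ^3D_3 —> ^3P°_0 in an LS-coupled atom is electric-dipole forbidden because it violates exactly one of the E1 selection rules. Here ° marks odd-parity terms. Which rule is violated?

the ΔJ = 0, ±1 rule

Reading off the term symbols: S 1→1, L 2→1, J 3→0, parity even→odd.
ΔL = 0, ±1 (not L=0↔0): L: 2 → 1, ΔL = -1 — passes.
ΔJ = 0, ±1 (not J=0↔0): J: 3 → 0, ΔJ = -3 — fails.
ΔS = 0: S: 1 → 1 — passes.
Parity must change: even → odd — passes.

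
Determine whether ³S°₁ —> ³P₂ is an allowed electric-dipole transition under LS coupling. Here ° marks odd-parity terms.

Parity must change: odd → even — ok.
ΔS = 0: S: 1 → 1 — ok.
ΔL = 0, ±1 (not L=0↔0): L: 0 → 1, ΔL = +1 — ok.
ΔJ = 0, ±1 (not J=0↔0): J: 1 → 2, ΔJ = +1 — ok.
All four E1 rules are satisfied.

allowed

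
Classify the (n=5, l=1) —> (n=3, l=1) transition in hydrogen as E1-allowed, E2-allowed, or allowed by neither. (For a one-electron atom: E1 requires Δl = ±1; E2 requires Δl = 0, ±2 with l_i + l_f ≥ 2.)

Δl = 1 − 1 = +0; l_i + l_f = 2.
E1 (Δl = ±1): not satisfied.
E2 (Δl = 0,±2, l_i+l_f ≥ 2): satisfied.

E2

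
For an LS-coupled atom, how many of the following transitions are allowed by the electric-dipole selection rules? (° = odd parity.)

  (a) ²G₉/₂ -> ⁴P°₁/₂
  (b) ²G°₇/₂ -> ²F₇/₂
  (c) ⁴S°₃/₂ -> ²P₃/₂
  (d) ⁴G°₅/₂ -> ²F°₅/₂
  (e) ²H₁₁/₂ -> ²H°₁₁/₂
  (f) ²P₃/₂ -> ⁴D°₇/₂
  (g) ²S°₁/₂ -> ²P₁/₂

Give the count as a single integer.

3

(a) forbidden (ΔS, ΔL, ΔJ fail)
(b) allowed
(c) forbidden (ΔS fails)
(d) forbidden (parity, ΔS fail)
(e) allowed
(f) forbidden (ΔS, ΔJ fail)
(g) allowed
Total allowed: 3 of 7.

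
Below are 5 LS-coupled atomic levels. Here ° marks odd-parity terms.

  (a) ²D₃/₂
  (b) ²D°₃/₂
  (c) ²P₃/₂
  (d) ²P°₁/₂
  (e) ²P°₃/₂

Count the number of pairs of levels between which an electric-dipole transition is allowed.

6

(a)–(b): allowed.
(a)–(c): forbidden (parity).
(a)–(d): allowed.
(a)–(e): allowed.
(b)–(c): allowed.
(b)–(d): forbidden (parity).
(b)–(e): forbidden (parity).
(c)–(d): allowed.
(c)–(e): allowed.
(d)–(e): forbidden (parity).
Allowed pairs: 6 of 10.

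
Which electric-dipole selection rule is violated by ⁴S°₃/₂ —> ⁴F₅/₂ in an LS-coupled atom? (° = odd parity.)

the ΔL = 0, ±1 rule

ΔL = 0, ±1 (not L=0↔0): L: 0 → 3, ΔL = +3 — fails.
Parity must change: odd → even — ok.
ΔJ = 0, ±1 (not J=0↔0): J: 3/2 → 5/2, ΔJ = +1 — ok.
ΔS = 0: S: 3/2 → 3/2 — ok.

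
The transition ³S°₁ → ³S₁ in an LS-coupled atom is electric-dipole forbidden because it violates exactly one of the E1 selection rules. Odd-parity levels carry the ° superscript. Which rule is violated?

the L=0 ↔ L=0 exclusion

Initial level: S=1, L=0, J=1, parity odd. Final level: S=1, L=0, J=1, parity even.
Parity must change: odd → even — passes.
ΔS = 0: S: 1 → 1 — passes.
ΔL = 0, ±1 (not L=0↔0): L: 0 → 0, ΔL = +0 — fails.
ΔJ = 0, ±1 (not J=0↔0): J: 1 → 1, ΔJ = +0 — passes.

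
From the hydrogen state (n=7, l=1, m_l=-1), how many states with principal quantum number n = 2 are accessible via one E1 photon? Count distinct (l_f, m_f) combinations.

1

E1 requires Δl = ±1, so l_f ∈ {0, 2}; with 0 ≤ l_f ≤ n_f−1 = 1, the allowed l_f values are {0}.
For l_f = 0: m_f ∈ {m_i−1, m_i, m_i+1} ∩ [−0, 0] = {0} → 1 state.
Total: 1.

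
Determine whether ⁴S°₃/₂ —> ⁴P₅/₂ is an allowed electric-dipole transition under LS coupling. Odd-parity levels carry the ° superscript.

Initial level: S=3/2, L=0, J=3/2, parity odd. Final level: S=3/2, L=1, J=5/2, parity even.
Parity must change: odd → even — ✓.
ΔS = 0: S: 3/2 → 3/2 — ✓.
ΔL = 0, ±1 (not L=0↔0): L: 0 → 1, ΔL = +1 — ✓.
ΔJ = 0, ±1 (not J=0↔0): J: 3/2 → 5/2, ΔJ = +1 — ✓.
All four E1 rules are satisfied.

allowed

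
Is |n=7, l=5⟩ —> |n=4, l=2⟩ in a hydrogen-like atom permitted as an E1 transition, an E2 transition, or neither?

Δl = 2 − 5 = -3; l_i + l_f = 7.
E1 (Δl = ±1): not satisfied.
E2 (Δl = 0,±2, l_i+l_f ≥ 2): not satisfied.

neither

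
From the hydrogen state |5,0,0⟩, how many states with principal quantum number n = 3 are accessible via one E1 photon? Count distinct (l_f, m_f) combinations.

3

E1 requires Δl = ±1, so l_f ∈ {-1, 1}; with 0 ≤ l_f ≤ n_f−1 = 2, the allowed l_f values are {1}.
For l_f = 1: m_f ∈ {m_i−1, m_i, m_i+1} ∩ [−1, 1] = {-1, 0, 1} → 3 states.
Total: 3.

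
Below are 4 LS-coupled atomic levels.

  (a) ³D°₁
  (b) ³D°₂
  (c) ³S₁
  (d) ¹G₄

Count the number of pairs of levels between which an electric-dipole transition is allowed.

(a)–(b): forbidden (parity).
(a)–(c): forbidden (ΔL).
(a)–(d): forbidden (ΔS, ΔL, ΔJ).
(b)–(c): forbidden (ΔL).
(b)–(d): forbidden (ΔS, ΔL, ΔJ).
(c)–(d): forbidden (parity, ΔS, ΔL, ΔJ).
Allowed pairs: 0 of 6.

0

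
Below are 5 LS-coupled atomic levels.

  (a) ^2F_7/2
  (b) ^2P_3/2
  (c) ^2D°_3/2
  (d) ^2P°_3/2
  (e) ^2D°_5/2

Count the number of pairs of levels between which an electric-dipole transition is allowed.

4

(a)–(b): forbidden (parity, ΔL, ΔJ).
(a)–(c): forbidden (ΔJ).
(a)–(d): forbidden (ΔL, ΔJ).
(a)–(e): allowed.
(b)–(c): allowed.
(b)–(d): allowed.
(b)–(e): allowed.
(c)–(d): forbidden (parity).
(c)–(e): forbidden (parity).
(d)–(e): forbidden (parity).
Allowed pairs: 4 of 10.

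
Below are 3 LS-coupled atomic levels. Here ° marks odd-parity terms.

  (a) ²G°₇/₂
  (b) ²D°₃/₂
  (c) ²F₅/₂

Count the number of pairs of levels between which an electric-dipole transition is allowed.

2

(a)–(b): forbidden (parity, ΔL, ΔJ).
(a)–(c): allowed.
(b)–(c): allowed.
Allowed pairs: 2 of 3.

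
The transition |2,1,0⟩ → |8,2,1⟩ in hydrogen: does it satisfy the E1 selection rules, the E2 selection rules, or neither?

Δl = 2 − 1 = +1; l_i + l_f = 3.
Δm_l = +1.
E1 (Δl = ±1, |Δm_l| ≤ 1): satisfied.
E2 (Δl = 0,±2, l_i+l_f ≥ 2, |Δm_l| ≤ 2): not satisfied.

E1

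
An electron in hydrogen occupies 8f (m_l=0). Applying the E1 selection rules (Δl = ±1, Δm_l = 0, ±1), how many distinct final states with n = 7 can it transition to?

6

E1 requires Δl = ±1, so l_f ∈ {2, 4}; with 0 ≤ l_f ≤ n_f−1 = 6, the allowed l_f values are {2, 4}.
For l_f = 2: m_f ∈ {m_i−1, m_i, m_i+1} ∩ [−2, 2] = {-1, 0, 1} → 3 states.
For l_f = 4: m_f ∈ {m_i−1, m_i, m_i+1} ∩ [−4, 4] = {-1, 0, 1} → 3 states.
Total: 6.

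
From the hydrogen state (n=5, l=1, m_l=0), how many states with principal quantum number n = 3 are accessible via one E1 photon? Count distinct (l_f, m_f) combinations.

E1 requires Δl = ±1, so l_f ∈ {0, 2}; with 0 ≤ l_f ≤ n_f−1 = 2, the allowed l_f values are {0, 2}.
For l_f = 0: m_f ∈ {m_i−1, m_i, m_i+1} ∩ [−0, 0] = {0} → 1 state.
For l_f = 2: m_f ∈ {m_i−1, m_i, m_i+1} ∩ [−2, 2] = {-1, 0, 1} → 3 states.
Total: 4.

4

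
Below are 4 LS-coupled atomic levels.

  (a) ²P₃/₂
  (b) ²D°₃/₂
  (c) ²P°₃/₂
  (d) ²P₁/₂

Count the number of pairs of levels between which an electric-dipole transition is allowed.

(a)–(b): allowed.
(a)–(c): allowed.
(a)–(d): forbidden (parity).
(b)–(c): forbidden (parity).
(b)–(d): allowed.
(c)–(d): allowed.
Allowed pairs: 4 of 6.

4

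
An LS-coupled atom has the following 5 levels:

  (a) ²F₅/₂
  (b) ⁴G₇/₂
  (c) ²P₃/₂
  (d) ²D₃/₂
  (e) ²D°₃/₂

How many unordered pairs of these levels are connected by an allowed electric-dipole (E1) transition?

3

(a)–(b): forbidden (parity, ΔS).
(a)–(c): forbidden (parity, ΔL).
(a)–(d): forbidden (parity).
(a)–(e): allowed.
(b)–(c): forbidden (parity, ΔS, ΔL, ΔJ).
(b)–(d): forbidden (parity, ΔS, ΔL, ΔJ).
(b)–(e): forbidden (ΔS, ΔL, ΔJ).
(c)–(d): forbidden (parity).
(c)–(e): allowed.
(d)–(e): allowed.
Allowed pairs: 3 of 10.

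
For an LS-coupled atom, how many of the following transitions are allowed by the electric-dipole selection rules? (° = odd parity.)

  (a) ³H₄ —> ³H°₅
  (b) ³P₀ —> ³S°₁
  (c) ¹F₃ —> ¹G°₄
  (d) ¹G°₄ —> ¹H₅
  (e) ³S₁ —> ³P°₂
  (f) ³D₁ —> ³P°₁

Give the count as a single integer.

(a) allowed
(b) allowed
(c) allowed
(d) allowed
(e) allowed
(f) allowed
Total allowed: 6 of 6.

6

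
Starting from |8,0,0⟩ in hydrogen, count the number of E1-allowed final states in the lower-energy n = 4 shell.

3

E1 requires Δl = ±1, so l_f ∈ {-1, 1}; with 0 ≤ l_f ≤ n_f−1 = 3, the allowed l_f values are {1}.
For l_f = 1: m_f ∈ {m_i−1, m_i, m_i+1} ∩ [−1, 1] = {-1, 0, 1} → 3 states.
Total: 3.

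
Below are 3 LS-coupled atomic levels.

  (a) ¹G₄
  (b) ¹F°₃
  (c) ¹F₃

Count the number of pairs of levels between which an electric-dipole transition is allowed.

(a)–(b): allowed.
(a)–(c): forbidden (parity).
(b)–(c): allowed.
Allowed pairs: 2 of 3.

2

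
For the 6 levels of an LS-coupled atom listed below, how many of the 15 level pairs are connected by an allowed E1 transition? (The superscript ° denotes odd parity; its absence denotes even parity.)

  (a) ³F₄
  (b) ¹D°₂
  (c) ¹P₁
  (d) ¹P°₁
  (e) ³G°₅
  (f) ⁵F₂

3

(a)–(b): forbidden (ΔS, ΔJ).
(a)–(c): forbidden (parity, ΔS, ΔL, ΔJ).
(a)–(d): forbidden (ΔS, ΔL, ΔJ).
(a)–(e): allowed.
(a)–(f): forbidden (parity, ΔS, ΔJ).
(b)–(c): allowed.
(b)–(d): forbidden (parity).
(b)–(e): forbidden (parity, ΔS, ΔL, ΔJ).
(b)–(f): forbidden (ΔS).
(c)–(d): allowed.
(c)–(e): forbidden (ΔS, ΔL, ΔJ).
(c)–(f): forbidden (parity, ΔS, ΔL).
(d)–(e): forbidden (parity, ΔS, ΔL, ΔJ).
(d)–(f): forbidden (ΔS, ΔL).
(e)–(f): forbidden (ΔS, ΔJ).
Allowed pairs: 3 of 15.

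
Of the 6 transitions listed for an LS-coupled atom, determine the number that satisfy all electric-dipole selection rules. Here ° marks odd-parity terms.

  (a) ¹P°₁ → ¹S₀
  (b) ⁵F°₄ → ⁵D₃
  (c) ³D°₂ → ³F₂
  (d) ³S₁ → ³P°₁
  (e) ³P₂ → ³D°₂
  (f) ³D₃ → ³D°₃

6

(a) allowed
(b) allowed
(c) allowed
(d) allowed
(e) allowed
(f) allowed
Total allowed: 6 of 6.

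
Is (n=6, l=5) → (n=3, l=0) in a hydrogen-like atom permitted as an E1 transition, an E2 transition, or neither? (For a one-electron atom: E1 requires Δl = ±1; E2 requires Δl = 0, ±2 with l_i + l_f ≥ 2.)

neither

Δl = 0 − 5 = -5; l_i + l_f = 5.
E1 (Δl = ±1): not satisfied.
E2 (Δl = 0,±2, l_i+l_f ≥ 2): not satisfied.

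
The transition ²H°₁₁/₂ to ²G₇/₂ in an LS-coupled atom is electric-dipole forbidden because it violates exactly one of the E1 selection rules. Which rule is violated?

the ΔJ = 0, ±1 rule

Parity must change: odd → even — ok.
ΔS = 0: S: 1/2 → 1/2 — ok.
ΔL = 0, ±1 (not L=0↔0): L: 5 → 4, ΔL = -1 — ok.
ΔJ = 0, ±1 (not J=0↔0): J: 11/2 → 7/2, ΔJ = -2 — fails.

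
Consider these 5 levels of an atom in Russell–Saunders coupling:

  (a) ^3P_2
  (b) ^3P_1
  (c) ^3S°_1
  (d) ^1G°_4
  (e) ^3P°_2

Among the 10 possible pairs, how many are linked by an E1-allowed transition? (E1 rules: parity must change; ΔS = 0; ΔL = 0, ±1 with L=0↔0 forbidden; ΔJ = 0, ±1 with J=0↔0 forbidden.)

4

(a)–(b): forbidden (parity).
(a)–(c): allowed.
(a)–(d): forbidden (ΔS, ΔL, ΔJ).
(a)–(e): allowed.
(b)–(c): allowed.
(b)–(d): forbidden (ΔS, ΔL, ΔJ).
(b)–(e): allowed.
(c)–(d): forbidden (parity, ΔS, ΔL, ΔJ).
(c)–(e): forbidden (parity).
(d)–(e): forbidden (parity, ΔS, ΔL, ΔJ).
Allowed pairs: 4 of 10.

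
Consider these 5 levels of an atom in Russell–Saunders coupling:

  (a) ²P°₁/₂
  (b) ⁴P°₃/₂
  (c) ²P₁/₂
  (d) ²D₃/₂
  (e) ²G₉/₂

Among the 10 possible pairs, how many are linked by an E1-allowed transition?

2

(a)–(b): forbidden (parity, ΔS).
(a)–(c): allowed.
(a)–(d): allowed.
(a)–(e): forbidden (ΔL, ΔJ).
(b)–(c): forbidden (ΔS).
(b)–(d): forbidden (ΔS).
(b)–(e): forbidden (ΔS, ΔL, ΔJ).
(c)–(d): forbidden (parity).
(c)–(e): forbidden (parity, ΔL, ΔJ).
(d)–(e): forbidden (parity, ΔL, ΔJ).
Allowed pairs: 2 of 10.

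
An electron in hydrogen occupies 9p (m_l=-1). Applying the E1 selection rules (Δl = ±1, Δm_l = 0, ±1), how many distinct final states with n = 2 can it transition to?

E1 requires Δl = ±1, so l_f ∈ {0, 2}; with 0 ≤ l_f ≤ n_f−1 = 1, the allowed l_f values are {0}.
For l_f = 0: m_f ∈ {m_i−1, m_i, m_i+1} ∩ [−0, 0] = {0} → 1 state.
Total: 1.

1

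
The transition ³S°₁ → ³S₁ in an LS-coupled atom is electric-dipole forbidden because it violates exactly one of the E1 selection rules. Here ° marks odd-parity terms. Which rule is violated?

Parity must change: odd → even — ✓.
ΔS = 0: S: 1 → 1 — ✓.
ΔL = 0, ±1 (not L=0↔0): L: 0 → 0, ΔL = +0 — ✗.
ΔJ = 0, ±1 (not J=0↔0): J: 1 → 1, ΔJ = +0 — ✓.

the L=0 ↔ L=0 exclusion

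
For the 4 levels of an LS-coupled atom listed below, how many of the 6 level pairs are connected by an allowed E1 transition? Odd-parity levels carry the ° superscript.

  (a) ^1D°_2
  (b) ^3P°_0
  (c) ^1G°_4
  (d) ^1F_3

(a)–(b): forbidden (parity, ΔS, ΔJ).
(a)–(c): forbidden (parity, ΔL, ΔJ).
(a)–(d): allowed.
(b)–(c): forbidden (parity, ΔS, ΔL, ΔJ).
(b)–(d): forbidden (ΔS, ΔL, ΔJ).
(c)–(d): allowed.
Allowed pairs: 2 of 6.

2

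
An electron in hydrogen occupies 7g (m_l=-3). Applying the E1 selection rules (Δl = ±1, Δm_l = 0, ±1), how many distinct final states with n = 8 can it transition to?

5

E1 requires Δl = ±1, so l_f ∈ {3, 5}; with 0 ≤ l_f ≤ n_f−1 = 7, the allowed l_f values are {3, 5}.
For l_f = 3: m_f ∈ {m_i−1, m_i, m_i+1} ∩ [−3, 3] = {-3, -2} → 2 states.
For l_f = 5: m_f ∈ {m_i−1, m_i, m_i+1} ∩ [−5, 5] = {-4, -3, -2} → 3 states.
Total: 5.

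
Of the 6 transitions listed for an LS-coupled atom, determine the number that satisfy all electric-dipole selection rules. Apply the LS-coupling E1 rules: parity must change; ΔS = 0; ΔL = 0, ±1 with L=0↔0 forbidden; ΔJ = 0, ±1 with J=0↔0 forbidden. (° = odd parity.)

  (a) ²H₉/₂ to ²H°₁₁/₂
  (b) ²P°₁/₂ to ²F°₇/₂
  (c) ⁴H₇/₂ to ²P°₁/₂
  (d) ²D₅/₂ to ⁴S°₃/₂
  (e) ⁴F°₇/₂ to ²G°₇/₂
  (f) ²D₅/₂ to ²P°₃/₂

(a) allowed
(b) forbidden (parity, ΔL, ΔJ fail)
(c) forbidden (ΔS, ΔL, ΔJ fail)
(d) forbidden (ΔS, ΔL fail)
(e) forbidden (parity, ΔS fail)
(f) allowed
Total allowed: 2 of 6.

2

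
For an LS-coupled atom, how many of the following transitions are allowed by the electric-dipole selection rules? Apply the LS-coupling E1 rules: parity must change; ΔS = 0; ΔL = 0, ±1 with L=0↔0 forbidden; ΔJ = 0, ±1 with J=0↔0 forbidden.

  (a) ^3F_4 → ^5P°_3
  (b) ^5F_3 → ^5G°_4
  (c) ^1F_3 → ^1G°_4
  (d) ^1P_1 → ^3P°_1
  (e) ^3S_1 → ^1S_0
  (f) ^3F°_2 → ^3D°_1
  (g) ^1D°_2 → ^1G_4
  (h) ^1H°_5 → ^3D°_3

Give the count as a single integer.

2

(a) forbidden (ΔS, ΔL fail)
(b) allowed
(c) allowed
(d) forbidden (ΔS fails)
(e) forbidden (parity, ΔS, ΔL fail)
(f) forbidden (parity fails)
(g) forbidden (ΔL, ΔJ fail)
(h) forbidden (parity, ΔS, ΔL, ΔJ fail)
Total allowed: 2 of 8.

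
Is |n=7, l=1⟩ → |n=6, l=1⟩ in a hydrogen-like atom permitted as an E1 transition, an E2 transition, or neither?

Δl = 1 − 1 = +0; l_i + l_f = 2.
E1 (Δl = ±1): not satisfied.
E2 (Δl = 0,±2, l_i+l_f ≥ 2): satisfied.

E2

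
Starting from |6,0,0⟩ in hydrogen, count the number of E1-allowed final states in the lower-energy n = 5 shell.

E1 requires Δl = ±1, so l_f ∈ {-1, 1}; with 0 ≤ l_f ≤ n_f−1 = 4, the allowed l_f values are {1}.
For l_f = 1: m_f ∈ {m_i−1, m_i, m_i+1} ∩ [−1, 1] = {-1, 0, 1} → 3 states.
Total: 3.

3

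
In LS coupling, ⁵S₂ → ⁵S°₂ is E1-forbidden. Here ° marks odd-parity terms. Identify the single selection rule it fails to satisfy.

ΔL = 0, ±1 (not L=0↔0): L: 0 → 0, ΔL = +0 — fails.
ΔJ = 0, ±1 (not J=0↔0): J: 2 → 2, ΔJ = +0 — ok.
ΔS = 0: S: 2 → 2 — ok.
Parity must change: even → odd — ok.

the L=0 ↔ L=0 exclusion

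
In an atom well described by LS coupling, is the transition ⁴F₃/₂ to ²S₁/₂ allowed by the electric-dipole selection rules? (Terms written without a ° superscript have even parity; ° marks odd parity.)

Initial level: S=3/2, L=3, J=3/2, parity even. Final level: S=1/2, L=0, J=1/2, parity even.
ΔJ = 0, ±1 (not J=0↔0): J: 3/2 → 1/2, ΔJ = -1 — satisfied.
ΔL = 0, ±1 (not L=0↔0): L: 3 → 0, ΔL = -3 — violated.
ΔS = 0: S: 3/2 → 1/2 — violated.
Parity must change: even → even — violated.
Rule(s) violated: parity, ΔS, ΔL.

forbidden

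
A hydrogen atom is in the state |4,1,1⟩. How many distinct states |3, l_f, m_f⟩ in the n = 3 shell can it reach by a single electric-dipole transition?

E1 requires Δl = ±1, so l_f ∈ {0, 2}; with 0 ≤ l_f ≤ n_f−1 = 2, the allowed l_f values are {0, 2}.
For l_f = 0: m_f ∈ {m_i−1, m_i, m_i+1} ∩ [−0, 0] = {0} → 1 state.
For l_f = 2: m_f ∈ {m_i−1, m_i, m_i+1} ∩ [−2, 2] = {0, 1, 2} → 3 states.
Total: 4.

4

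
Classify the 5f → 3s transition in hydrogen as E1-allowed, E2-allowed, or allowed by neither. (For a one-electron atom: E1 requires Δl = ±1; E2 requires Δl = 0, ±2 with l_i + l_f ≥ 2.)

Δl = 0 − 3 = -3; l_i + l_f = 3.
E1 (Δl = ±1): not satisfied.
E2 (Δl = 0,±2, l_i+l_f ≥ 2): not satisfied.

neither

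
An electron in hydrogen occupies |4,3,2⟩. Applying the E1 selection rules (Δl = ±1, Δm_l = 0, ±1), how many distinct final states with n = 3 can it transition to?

2

E1 requires Δl = ±1, so l_f ∈ {2, 4}; with 0 ≤ l_f ≤ n_f−1 = 2, the allowed l_f values are {2}.
For l_f = 2: m_f ∈ {m_i−1, m_i, m_i+1} ∩ [−2, 2] = {1, 2} → 2 states.
Total: 2.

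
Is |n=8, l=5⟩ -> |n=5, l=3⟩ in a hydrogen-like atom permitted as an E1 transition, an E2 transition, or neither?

Δl = 3 − 5 = -2; l_i + l_f = 8.
E1 (Δl = ±1): not satisfied.
E2 (Δl = 0,±2, l_i+l_f ≥ 2): satisfied.

E2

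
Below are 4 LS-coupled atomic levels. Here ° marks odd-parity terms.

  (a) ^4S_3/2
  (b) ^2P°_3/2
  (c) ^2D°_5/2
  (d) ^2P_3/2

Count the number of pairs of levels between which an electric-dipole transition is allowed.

(a)–(b): forbidden (ΔS).
(a)–(c): forbidden (ΔS, ΔL).
(a)–(d): forbidden (parity, ΔS).
(b)–(c): forbidden (parity).
(b)–(d): allowed.
(c)–(d): allowed.
Allowed pairs: 2 of 6.

2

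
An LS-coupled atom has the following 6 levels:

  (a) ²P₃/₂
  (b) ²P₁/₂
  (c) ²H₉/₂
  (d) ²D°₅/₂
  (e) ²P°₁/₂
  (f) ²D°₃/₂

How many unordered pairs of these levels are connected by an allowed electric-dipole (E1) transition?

(a)–(b): forbidden (parity).
(a)–(c): forbidden (parity, ΔL, ΔJ).
(a)–(d): allowed.
(a)–(e): allowed.
(a)–(f): allowed.
(b)–(c): forbidden (parity, ΔL, ΔJ).
(b)–(d): forbidden (ΔJ).
(b)–(e): allowed.
(b)–(f): allowed.
(c)–(d): forbidden (ΔL, ΔJ).
(c)–(e): forbidden (ΔL, ΔJ).
(c)–(f): forbidden (ΔL, ΔJ).
(d)–(e): forbidden (parity, ΔJ).
(d)–(f): forbidden (parity).
(e)–(f): forbidden (parity).
Allowed pairs: 5 of 15.

5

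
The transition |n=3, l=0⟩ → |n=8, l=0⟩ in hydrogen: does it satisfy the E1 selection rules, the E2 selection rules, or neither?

neither

Δl = 0 − 0 = +0; l_i + l_f = 0.
E1 (Δl = ±1): not satisfied.
E2 (Δl = 0,±2, l_i+l_f ≥ 2): not satisfied.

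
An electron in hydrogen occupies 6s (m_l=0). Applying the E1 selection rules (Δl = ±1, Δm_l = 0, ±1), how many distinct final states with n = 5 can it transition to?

3

E1 requires Δl = ±1, so l_f ∈ {-1, 1}; with 0 ≤ l_f ≤ n_f−1 = 4, the allowed l_f values are {1}.
For l_f = 1: m_f ∈ {m_i−1, m_i, m_i+1} ∩ [−1, 1] = {-1, 0, 1} → 3 states.
Total: 3.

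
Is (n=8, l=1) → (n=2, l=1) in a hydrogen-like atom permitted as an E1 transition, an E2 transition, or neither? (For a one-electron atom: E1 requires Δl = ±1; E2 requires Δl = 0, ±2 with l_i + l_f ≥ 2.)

Δl = 1 − 1 = +0; l_i + l_f = 2.
E1 (Δl = ±1): not satisfied.
E2 (Δl = 0,±2, l_i+l_f ≥ 2): satisfied.

E2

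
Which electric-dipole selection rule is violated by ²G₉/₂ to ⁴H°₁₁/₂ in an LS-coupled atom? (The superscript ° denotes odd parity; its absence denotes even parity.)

Reading off the term symbols: S 1/2→3/2, L 4→5, J 9/2→11/2, parity even→odd.
Parity must change: even → odd — ok.
ΔS = 0: S: 1/2 → 3/2 — fails.
ΔL = 0, ±1 (not L=0↔0): L: 4 → 5, ΔL = +1 — ok.
ΔJ = 0, ±1 (not J=0↔0): J: 9/2 → 11/2, ΔJ = +1 — ok.

the ΔS = 0 rule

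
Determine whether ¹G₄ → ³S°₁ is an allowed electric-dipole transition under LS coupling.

forbidden

ΔS = 0: S: 0 → 1 — ✗.
Parity must change: even → odd — ✓.
ΔJ = 0, ±1 (not J=0↔0): J: 4 → 1, ΔJ = -3 — ✗.
ΔL = 0, ±1 (not L=0↔0): L: 4 → 0, ΔL = -4 — ✗.
Rule(s) violated: ΔS, ΔL, ΔJ.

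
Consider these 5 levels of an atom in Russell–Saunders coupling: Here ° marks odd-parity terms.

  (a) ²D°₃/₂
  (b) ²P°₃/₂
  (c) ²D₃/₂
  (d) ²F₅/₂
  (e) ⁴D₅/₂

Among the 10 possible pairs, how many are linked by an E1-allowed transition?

(a)–(b): forbidden (parity).
(a)–(c): allowed.
(a)–(d): allowed.
(a)–(e): forbidden (ΔS).
(b)–(c): allowed.
(b)–(d): forbidden (ΔL).
(b)–(e): forbidden (ΔS).
(c)–(d): forbidden (parity).
(c)–(e): forbidden (parity, ΔS).
(d)–(e): forbidden (parity, ΔS).
Allowed pairs: 3 of 10.

3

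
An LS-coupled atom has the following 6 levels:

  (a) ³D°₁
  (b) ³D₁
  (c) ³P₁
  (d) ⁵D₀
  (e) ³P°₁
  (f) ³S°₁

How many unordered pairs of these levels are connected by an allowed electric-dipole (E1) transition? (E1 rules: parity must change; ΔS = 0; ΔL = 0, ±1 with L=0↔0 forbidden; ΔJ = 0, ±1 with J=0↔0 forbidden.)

(a)–(b): allowed.
(a)–(c): allowed.
(a)–(d): forbidden (ΔS).
(a)–(e): forbidden (parity).
(a)–(f): forbidden (parity, ΔL).
(b)–(c): forbidden (parity).
(b)–(d): forbidden (parity, ΔS).
(b)–(e): allowed.
(b)–(f): forbidden (ΔL).
(c)–(d): forbidden (parity, ΔS).
(c)–(e): allowed.
(c)–(f): allowed.
(d)–(e): forbidden (ΔS).
(d)–(f): forbidden (ΔS, ΔL).
(e)–(f): forbidden (parity).
Allowed pairs: 5 of 15.

5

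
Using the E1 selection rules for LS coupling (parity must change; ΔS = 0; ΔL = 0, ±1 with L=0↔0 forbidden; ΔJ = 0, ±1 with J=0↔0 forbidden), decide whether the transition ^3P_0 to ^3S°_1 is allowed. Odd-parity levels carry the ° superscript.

allowed

Reading off the term symbols: S 1→1, L 1→0, J 0→1, parity even→odd.
Parity must change: even → odd — ✓.
ΔS = 0: S: 1 → 1 — ✓.
ΔL = 0, ±1 (not L=0↔0): L: 1 → 0, ΔL = -1 — ✓.
ΔJ = 0, ±1 (not J=0↔0): J: 0 → 1, ΔJ = +1 — ✓.
All four E1 rules are satisfied.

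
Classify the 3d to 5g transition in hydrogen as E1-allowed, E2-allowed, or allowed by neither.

E2

Δl = 4 − 2 = +2; l_i + l_f = 6.
E1 (Δl = ±1): not satisfied.
E2 (Δl = 0,±2, l_i+l_f ≥ 2): satisfied.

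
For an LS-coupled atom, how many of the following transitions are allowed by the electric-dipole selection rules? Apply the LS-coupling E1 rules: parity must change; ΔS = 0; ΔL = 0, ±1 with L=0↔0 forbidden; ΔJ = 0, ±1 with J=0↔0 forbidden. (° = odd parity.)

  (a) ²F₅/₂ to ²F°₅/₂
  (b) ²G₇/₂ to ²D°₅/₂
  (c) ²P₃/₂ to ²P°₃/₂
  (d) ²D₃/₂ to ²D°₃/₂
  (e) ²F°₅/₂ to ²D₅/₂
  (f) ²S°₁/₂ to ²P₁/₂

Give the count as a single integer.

5

(a) allowed
(b) forbidden (ΔL fails)
(c) allowed
(d) allowed
(e) allowed
(f) allowed
Total allowed: 5 of 6.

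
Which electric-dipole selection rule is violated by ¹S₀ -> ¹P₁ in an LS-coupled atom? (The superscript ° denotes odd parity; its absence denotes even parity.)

Reading off the term symbols: S 0→0, L 0→1, J 0→1, parity even→even.
Parity must change: even → even — fails.
ΔS = 0: S: 0 → 0 — ok.
ΔL = 0, ±1 (not L=0↔0): L: 0 → 1, ΔL = +1 — ok.
ΔJ = 0, ±1 (not J=0↔0): J: 0 → 1, ΔJ = +1 — ok.

parity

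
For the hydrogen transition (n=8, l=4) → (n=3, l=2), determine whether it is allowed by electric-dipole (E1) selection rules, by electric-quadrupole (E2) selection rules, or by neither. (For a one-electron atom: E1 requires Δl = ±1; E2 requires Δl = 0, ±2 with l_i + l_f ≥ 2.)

Δl = 2 − 4 = -2; l_i + l_f = 6.
E1 (Δl = ±1): not satisfied.
E2 (Δl = 0,±2, l_i+l_f ≥ 2): satisfied.

E2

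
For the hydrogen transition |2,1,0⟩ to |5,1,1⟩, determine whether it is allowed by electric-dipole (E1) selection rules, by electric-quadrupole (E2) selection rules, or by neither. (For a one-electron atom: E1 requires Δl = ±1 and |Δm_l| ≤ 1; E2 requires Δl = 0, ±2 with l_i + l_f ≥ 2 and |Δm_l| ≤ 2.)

Δl = 1 − 1 = +0; l_i + l_f = 2.
Δm_l = +1.
E1 (Δl = ±1, |Δm_l| ≤ 1): not satisfied.
E2 (Δl = 0,±2, l_i+l_f ≥ 2, |Δm_l| ≤ 2): satisfied.

E2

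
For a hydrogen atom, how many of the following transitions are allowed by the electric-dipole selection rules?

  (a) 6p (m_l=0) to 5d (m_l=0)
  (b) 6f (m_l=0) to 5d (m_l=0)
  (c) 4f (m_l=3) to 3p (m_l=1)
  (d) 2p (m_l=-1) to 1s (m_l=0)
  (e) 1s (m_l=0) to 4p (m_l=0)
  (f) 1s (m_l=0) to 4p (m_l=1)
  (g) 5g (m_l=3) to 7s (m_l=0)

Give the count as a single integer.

(a) allowed
(b) allowed
(c) forbidden — Δl = -2 (E1 requires Δl = ±1); Δm_l = -2 (E1 requires Δm_l = 0, ±1)
(d) allowed
(e) allowed
(f) allowed
(g) forbidden — Δl = -4 (E1 requires Δl = ±1); Δm_l = -3 (E1 requires Δm_l = 0, ±1)
Total allowed: 5 of 7.

5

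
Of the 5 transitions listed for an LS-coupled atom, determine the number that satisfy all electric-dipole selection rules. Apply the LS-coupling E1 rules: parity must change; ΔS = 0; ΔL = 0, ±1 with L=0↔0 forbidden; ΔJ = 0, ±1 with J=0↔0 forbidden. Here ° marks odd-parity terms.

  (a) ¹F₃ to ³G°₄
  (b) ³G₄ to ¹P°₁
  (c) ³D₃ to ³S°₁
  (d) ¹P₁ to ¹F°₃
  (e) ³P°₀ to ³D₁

(a) forbidden (ΔS fails)
(b) forbidden (ΔS, ΔL, ΔJ fail)
(c) forbidden (ΔL, ΔJ fail)
(d) forbidden (ΔL, ΔJ fail)
(e) allowed
Total allowed: 1 of 5.

1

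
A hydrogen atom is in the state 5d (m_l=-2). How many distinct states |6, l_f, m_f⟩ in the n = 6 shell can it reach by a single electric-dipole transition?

E1 requires Δl = ±1, so l_f ∈ {1, 3}; with 0 ≤ l_f ≤ n_f−1 = 5, the allowed l_f values are {1, 3}.
For l_f = 1: m_f ∈ {m_i−1, m_i, m_i+1} ∩ [−1, 1] = {-1} → 1 state.
For l_f = 3: m_f ∈ {m_i−1, m_i, m_i+1} ∩ [−3, 3] = {-3, -2, -1} → 3 states.
Total: 4.

4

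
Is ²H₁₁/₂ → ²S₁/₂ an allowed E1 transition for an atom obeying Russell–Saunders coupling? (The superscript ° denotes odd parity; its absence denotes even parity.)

forbidden

Reading off the term symbols: S 1/2→1/2, L 5→0, J 11/2→1/2, parity even→even.
Parity must change: even → even — violated.
ΔS = 0: S: 1/2 → 1/2 — satisfied.
ΔL = 0, ±1 (not L=0↔0): L: 5 → 0, ΔL = -5 — violated.
ΔJ = 0, ±1 (not J=0↔0): J: 11/2 → 1/2, ΔJ = -5 — violated.
Rule(s) violated: parity, ΔL, ΔJ.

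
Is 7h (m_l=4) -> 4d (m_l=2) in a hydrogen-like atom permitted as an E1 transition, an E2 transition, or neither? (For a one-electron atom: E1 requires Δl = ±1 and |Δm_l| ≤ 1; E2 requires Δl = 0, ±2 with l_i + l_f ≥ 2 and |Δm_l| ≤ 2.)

neither

Δl = 2 − 5 = -3; l_i + l_f = 7.
Δm_l = -2.
E1 (Δl = ±1, |Δm_l| ≤ 1): not satisfied.
E2 (Δl = 0,±2, l_i+l_f ≥ 2, |Δm_l| ≤ 2): not satisfied.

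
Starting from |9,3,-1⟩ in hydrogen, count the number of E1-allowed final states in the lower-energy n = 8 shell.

6

E1 requires Δl = ±1, so l_f ∈ {2, 4}; with 0 ≤ l_f ≤ n_f−1 = 7, the allowed l_f values are {2, 4}.
For l_f = 2: m_f ∈ {m_i−1, m_i, m_i+1} ∩ [−2, 2] = {-2, -1, 0} → 3 states.
For l_f = 4: m_f ∈ {m_i−1, m_i, m_i+1} ∩ [−4, 4] = {-2, -1, 0} → 3 states.
Total: 6.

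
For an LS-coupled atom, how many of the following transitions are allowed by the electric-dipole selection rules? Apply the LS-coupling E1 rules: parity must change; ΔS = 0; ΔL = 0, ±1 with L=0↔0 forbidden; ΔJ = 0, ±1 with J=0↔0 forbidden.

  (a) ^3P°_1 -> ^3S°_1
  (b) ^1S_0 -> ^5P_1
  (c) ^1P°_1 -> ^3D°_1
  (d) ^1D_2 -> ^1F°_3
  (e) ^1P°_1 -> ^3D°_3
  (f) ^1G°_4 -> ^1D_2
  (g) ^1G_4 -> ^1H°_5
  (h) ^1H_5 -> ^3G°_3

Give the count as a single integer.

(a) forbidden (parity fails)
(b) forbidden (parity, ΔS fail)
(c) forbidden (parity, ΔS fail)
(d) allowed
(e) forbidden (parity, ΔS, ΔJ fail)
(f) forbidden (ΔL, ΔJ fail)
(g) allowed
(h) forbidden (ΔS, ΔJ fail)
Total allowed: 2 of 8.

2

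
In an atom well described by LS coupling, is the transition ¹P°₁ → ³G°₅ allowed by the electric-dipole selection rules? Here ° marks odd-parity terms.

forbidden

Initial level: S=0, L=1, J=1, parity odd. Final level: S=1, L=4, J=5, parity odd.
Parity must change: odd → odd — violated.
ΔS = 0: S: 0 → 1 — violated.
ΔJ = 0, ±1 (not J=0↔0): J: 1 → 5, ΔJ = +4 — violated.
ΔL = 0, ±1 (not L=0↔0): L: 1 → 4, ΔL = +3 — violated.
Rule(s) violated: parity, ΔS, ΔL, ΔJ.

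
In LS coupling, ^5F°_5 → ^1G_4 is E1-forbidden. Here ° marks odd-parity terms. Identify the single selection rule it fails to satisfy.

Initial level: S=2, L=3, J=5, parity odd. Final level: S=0, L=4, J=4, parity even.
ΔJ = 0, ±1 (not J=0↔0): J: 5 → 4, ΔJ = -1 — satisfied.
Parity must change: odd → even — satisfied.
ΔS = 0: S: 2 → 0 — violated.
ΔL = 0, ±1 (not L=0↔0): L: 3 → 4, ΔL = +1 — satisfied.

the ΔS = 0 rule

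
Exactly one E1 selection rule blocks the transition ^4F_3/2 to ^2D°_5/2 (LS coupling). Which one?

Initial level: S=3/2, L=3, J=3/2, parity even. Final level: S=1/2, L=2, J=5/2, parity odd.
Parity must change: even → odd — ok.
ΔS = 0: S: 3/2 → 1/2 — fails.
ΔL = 0, ±1 (not L=0↔0): L: 3 → 2, ΔL = -1 — ok.
ΔJ = 0, ±1 (not J=0↔0): J: 3/2 → 5/2, ΔJ = +1 — ok.

the ΔS = 0 rule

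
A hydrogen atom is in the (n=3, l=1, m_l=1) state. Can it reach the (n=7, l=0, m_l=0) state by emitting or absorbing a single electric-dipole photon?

allowed

Initial l = 1, final l = 0, so Δl = -1. E1 requires Δl = ±1: passes.
Δm_l = 0 − (1) = -1. E1 requires Δm_l = 0, ±1: passes.
All E1 selection rules are satisfied.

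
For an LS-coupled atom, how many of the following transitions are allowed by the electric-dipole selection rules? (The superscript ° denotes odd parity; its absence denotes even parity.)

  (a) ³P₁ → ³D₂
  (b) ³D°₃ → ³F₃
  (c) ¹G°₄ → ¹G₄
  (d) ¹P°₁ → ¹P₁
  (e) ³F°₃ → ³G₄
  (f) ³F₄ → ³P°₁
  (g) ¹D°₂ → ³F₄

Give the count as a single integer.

(a) forbidden (parity fails)
(b) allowed
(c) allowed
(d) allowed
(e) allowed
(f) forbidden (ΔL, ΔJ fail)
(g) forbidden (ΔS, ΔJ fail)
Total allowed: 4 of 7.

4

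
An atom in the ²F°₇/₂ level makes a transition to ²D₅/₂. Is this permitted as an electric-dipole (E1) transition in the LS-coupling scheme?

Reading off the term symbols: S 1/2→1/2, L 3→2, J 7/2→5/2, parity odd→even.
Parity must change: odd → even — ok.
ΔS = 0: S: 1/2 → 1/2 — ok.
ΔL = 0, ±1 (not L=0↔0): L: 3 → 2, ΔL = -1 — ok.
ΔJ = 0, ±1 (not J=0↔0): J: 7/2 → 5/2, ΔJ = -1 — ok.
All four E1 rules are satisfied.

allowed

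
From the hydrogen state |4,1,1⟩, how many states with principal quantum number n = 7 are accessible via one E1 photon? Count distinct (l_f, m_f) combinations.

4

E1 requires Δl = ±1, so l_f ∈ {0, 2}; with 0 ≤ l_f ≤ n_f−1 = 6, the allowed l_f values are {0, 2}.
For l_f = 0: m_f ∈ {m_i−1, m_i, m_i+1} ∩ [−0, 0] = {0} → 1 state.
For l_f = 2: m_f ∈ {m_i−1, m_i, m_i+1} ∩ [−2, 2] = {0, 1, 2} → 3 states.
Total: 4.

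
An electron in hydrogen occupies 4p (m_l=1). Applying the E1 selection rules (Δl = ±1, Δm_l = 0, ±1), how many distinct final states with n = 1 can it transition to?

E1 requires Δl = ±1, so l_f ∈ {0, 2}; with 0 ≤ l_f ≤ n_f−1 = 0, the allowed l_f values are {0}.
For l_f = 0: m_f ∈ {m_i−1, m_i, m_i+1} ∩ [−0, 0] = {0} → 1 state.
Total: 1.

1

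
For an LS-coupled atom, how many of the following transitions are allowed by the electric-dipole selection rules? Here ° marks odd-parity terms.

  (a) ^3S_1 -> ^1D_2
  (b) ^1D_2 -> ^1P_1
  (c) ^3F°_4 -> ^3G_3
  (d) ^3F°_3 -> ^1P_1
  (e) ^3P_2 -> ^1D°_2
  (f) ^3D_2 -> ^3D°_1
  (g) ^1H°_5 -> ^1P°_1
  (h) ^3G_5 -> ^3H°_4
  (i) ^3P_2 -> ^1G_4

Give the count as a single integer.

(a) forbidden (parity, ΔS, ΔL fail)
(b) forbidden (parity fails)
(c) allowed
(d) forbidden (ΔS, ΔL, ΔJ fail)
(e) forbidden (ΔS fails)
(f) allowed
(g) forbidden (parity, ΔL, ΔJ fail)
(h) allowed
(i) forbidden (parity, ΔS, ΔL, ΔJ fail)
Total allowed: 3 of 9.

3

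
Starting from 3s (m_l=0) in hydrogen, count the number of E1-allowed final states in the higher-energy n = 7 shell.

3

E1 requires Δl = ±1, so l_f ∈ {-1, 1}; with 0 ≤ l_f ≤ n_f−1 = 6, the allowed l_f values are {1}.
For l_f = 1: m_f ∈ {m_i−1, m_i, m_i+1} ∩ [−1, 1] = {-1, 0, 1} → 3 states.
Total: 3.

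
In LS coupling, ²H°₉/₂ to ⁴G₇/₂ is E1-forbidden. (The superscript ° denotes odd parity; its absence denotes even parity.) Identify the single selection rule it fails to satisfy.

Reading off the term symbols: S 1/2→3/2, L 5→4, J 9/2→7/2, parity odd→even.
Parity must change: odd → even — satisfied.
ΔS = 0: S: 1/2 → 3/2 — violated.
ΔL = 0, ±1 (not L=0↔0): L: 5 → 4, ΔL = -1 — satisfied.
ΔJ = 0, ±1 (not J=0↔0): J: 9/2 → 7/2, ΔJ = -1 — satisfied.

the ΔS = 0 rule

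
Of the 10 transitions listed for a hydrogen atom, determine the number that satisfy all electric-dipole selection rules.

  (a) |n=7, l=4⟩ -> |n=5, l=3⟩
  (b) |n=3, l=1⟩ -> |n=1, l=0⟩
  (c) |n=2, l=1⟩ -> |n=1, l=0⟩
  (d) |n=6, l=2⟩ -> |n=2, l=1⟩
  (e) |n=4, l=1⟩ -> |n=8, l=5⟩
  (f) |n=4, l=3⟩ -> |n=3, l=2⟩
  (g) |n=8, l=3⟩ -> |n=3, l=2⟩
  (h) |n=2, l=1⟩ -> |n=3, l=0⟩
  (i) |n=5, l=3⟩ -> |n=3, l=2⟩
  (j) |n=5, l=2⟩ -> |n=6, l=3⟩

9

(a) allowed
(b) allowed
(c) allowed
(d) allowed
(e) forbidden — Δl = +4 (E1 requires Δl = ±1)
(f) allowed
(g) allowed
(h) allowed
(i) allowed
(j) allowed
Total allowed: 9 of 10.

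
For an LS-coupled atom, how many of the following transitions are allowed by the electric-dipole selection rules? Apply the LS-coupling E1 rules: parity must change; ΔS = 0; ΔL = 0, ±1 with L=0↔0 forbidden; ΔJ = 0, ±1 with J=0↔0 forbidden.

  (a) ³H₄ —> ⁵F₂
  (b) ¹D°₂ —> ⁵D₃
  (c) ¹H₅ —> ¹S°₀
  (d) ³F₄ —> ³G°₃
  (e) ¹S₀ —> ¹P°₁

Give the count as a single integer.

(a) forbidden (parity, ΔS, ΔL, ΔJ fail)
(b) forbidden (ΔS fails)
(c) forbidden (ΔL, ΔJ fail)
(d) allowed
(e) allowed
Total allowed: 2 of 5.

2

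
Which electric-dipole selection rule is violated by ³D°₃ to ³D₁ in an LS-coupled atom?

Initial level: S=1, L=2, J=3, parity odd. Final level: S=1, L=2, J=1, parity even.
ΔS = 0: S: 1 → 1 — satisfied.
Parity must change: odd → even — satisfied.
ΔJ = 0, ±1 (not J=0↔0): J: 3 → 1, ΔJ = -2 — violated.
ΔL = 0, ±1 (not L=0↔0): L: 2 → 2, ΔL = +0 — satisfied.

the ΔJ = 0, ±1 rule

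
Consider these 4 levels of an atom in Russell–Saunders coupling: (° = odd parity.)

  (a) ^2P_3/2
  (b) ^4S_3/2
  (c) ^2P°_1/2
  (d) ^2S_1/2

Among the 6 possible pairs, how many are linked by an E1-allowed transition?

(a)–(b): forbidden (parity, ΔS).
(a)–(c): allowed.
(a)–(d): forbidden (parity).
(b)–(c): forbidden (ΔS).
(b)–(d): forbidden (parity, ΔS, ΔL).
(c)–(d): allowed.
Allowed pairs: 2 of 6.

2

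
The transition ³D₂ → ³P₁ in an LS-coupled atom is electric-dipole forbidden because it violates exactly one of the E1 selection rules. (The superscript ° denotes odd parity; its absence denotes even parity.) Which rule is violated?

ΔJ = 0, ±1 (not J=0↔0): J: 2 → 1, ΔJ = -1 — passes.
ΔS = 0: S: 1 → 1 — passes.
ΔL = 0, ±1 (not L=0↔0): L: 2 → 1, ΔL = -1 — passes.
Parity must change: even → even — fails.

parity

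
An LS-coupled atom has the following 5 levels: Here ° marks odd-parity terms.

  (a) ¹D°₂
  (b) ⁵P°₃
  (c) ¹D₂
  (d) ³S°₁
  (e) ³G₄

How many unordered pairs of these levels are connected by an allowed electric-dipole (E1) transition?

1

(a)–(b): forbidden (parity, ΔS).
(a)–(c): allowed.
(a)–(d): forbidden (parity, ΔS, ΔL).
(a)–(e): forbidden (ΔS, ΔL, ΔJ).
(b)–(c): forbidden (ΔS).
(b)–(d): forbidden (parity, ΔS, ΔJ).
(b)–(e): forbidden (ΔS, ΔL).
(c)–(d): forbidden (ΔS, ΔL).
(c)–(e): forbidden (parity, ΔS, ΔL, ΔJ).
(d)–(e): forbidden (ΔL, ΔJ).
Allowed pairs: 1 of 10.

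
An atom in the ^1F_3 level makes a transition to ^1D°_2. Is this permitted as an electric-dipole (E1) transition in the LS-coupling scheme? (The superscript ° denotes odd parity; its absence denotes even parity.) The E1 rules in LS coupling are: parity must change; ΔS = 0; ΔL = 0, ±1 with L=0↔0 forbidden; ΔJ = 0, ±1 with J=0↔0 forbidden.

ΔS = 0: S: 0 → 0 — satisfied.
ΔL = 0, ±1 (not L=0↔0): L: 3 → 2, ΔL = -1 — satisfied.
ΔJ = 0, ±1 (not J=0↔0): J: 3 → 2, ΔJ = -1 — satisfied.
Parity must change: even → odd — satisfied.
All four E1 rules are satisfied.

allowed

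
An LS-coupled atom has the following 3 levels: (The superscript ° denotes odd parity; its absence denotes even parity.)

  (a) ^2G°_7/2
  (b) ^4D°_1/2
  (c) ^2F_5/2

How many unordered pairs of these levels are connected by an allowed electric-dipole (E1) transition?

(a)–(b): forbidden (parity, ΔS, ΔL, ΔJ).
(a)–(c): allowed.
(b)–(c): forbidden (ΔS, ΔJ).
Allowed pairs: 1 of 3.

1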